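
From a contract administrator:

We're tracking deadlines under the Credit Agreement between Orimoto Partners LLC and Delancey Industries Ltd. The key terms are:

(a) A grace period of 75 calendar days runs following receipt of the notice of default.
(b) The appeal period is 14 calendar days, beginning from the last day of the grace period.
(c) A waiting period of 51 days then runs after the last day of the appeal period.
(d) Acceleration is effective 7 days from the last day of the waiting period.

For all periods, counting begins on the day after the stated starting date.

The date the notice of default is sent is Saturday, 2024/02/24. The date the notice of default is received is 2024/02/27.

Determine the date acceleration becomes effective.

2024/07/23

The last day of the grace period: 75 calendar days after 2024/02/27 is 2024/05/12.
The last day of the appeal period: 14 calendar days after 2024/05/12 is 2024/05/26.
The last day of the waiting period: 51 calendar days after 2024/05/26 is 2024/07/16.
The date acceleration becomes effective: 7 calendar days after 2024/07/16 is 2024/07/23.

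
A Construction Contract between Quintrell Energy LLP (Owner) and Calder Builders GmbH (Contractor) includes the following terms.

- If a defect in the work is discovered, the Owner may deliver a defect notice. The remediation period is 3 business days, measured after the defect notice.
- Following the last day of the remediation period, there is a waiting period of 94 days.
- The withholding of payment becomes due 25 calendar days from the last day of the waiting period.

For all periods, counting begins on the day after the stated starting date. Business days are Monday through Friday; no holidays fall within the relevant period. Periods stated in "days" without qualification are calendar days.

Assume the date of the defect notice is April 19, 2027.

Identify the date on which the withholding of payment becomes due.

August 19, 2027

From Monday, April 19, 2027, 3 business days (Apr 20, Apr 21, Apr 22, skipping weekends) brings us to Thursday, April 22, 2027, which is the last day of the remediation period.
Adding 94 calendar days to April 22, 2027 gives July 25, 2027, which is the last day of the waiting period.
Adding 25 calendar days to July 25, 2027 gives August 19, 2027, which is the date on which the withholding of payment becomes due.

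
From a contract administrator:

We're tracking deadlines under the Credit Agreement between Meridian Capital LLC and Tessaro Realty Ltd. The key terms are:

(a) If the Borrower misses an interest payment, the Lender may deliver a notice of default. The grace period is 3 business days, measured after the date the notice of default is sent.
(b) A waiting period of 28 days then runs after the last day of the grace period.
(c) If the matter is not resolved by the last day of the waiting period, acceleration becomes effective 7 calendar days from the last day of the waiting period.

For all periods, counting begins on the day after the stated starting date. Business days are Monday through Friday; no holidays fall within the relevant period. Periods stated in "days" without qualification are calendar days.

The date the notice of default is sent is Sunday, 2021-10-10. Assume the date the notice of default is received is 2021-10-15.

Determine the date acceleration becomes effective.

2021-11-17

From Sunday, 2021-10-10, 3 business days (Oct 11, Oct 12, Oct 13, skipping weekends) brings us to Wednesday, 2021-10-13, which is the last day of the grace period.
The last day of the waiting period: 2021-10-13 + 28 days = 2021-11-10.
The date acceleration becomes effective: 2021-11-10 + 7 days = 2021-11-17.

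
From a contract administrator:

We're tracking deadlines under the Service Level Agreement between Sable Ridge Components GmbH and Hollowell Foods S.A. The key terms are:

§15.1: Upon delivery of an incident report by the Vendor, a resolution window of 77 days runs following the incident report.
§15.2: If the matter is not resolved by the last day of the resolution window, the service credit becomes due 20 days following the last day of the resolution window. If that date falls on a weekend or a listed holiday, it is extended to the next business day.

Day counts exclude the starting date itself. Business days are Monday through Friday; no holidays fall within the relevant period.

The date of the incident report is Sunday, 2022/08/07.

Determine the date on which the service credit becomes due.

2022/11/14

The last day of the resolution window: 77 calendar days after 2022/08/07 is 2022/10/23.
The date on which the service credit becomes due: 2022/10/23 + 20 days = 2022/11/12. That falls on a Saturday, so it rolls to the next business day, Monday, 2022/11/14.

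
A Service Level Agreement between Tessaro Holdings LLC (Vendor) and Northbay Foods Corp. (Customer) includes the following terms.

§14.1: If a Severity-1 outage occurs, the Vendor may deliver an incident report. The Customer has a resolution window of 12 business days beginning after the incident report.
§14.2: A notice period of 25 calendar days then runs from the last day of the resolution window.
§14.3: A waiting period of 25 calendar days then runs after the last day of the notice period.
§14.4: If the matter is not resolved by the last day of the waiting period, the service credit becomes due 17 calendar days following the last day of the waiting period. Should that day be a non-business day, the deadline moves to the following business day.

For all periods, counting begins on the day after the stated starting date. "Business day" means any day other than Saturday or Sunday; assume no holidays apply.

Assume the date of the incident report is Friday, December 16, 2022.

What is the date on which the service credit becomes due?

The last day of the resolution window: 12 business days after Friday, December 16, 2022, skipping weekends — Dec 19, Dec 20, Dec 21, Dec 22, …, Dec 30, Jan 2, Jan 3 — lands on Tuesday, January 3, 2023.
The last day of the notice period: January 3, 2023 + 25 days = January 28, 2023.
The last day of the waiting period: 25 calendar days after January 28, 2023 is February 22, 2023.
Adding 17 calendar days to February 22, 2023 gives March 11, 2023, which is the date on which the service credit becomes due. That falls on a Saturday, so it rolls to the next business day, Monday, March 13, 2023.

March 13, 2023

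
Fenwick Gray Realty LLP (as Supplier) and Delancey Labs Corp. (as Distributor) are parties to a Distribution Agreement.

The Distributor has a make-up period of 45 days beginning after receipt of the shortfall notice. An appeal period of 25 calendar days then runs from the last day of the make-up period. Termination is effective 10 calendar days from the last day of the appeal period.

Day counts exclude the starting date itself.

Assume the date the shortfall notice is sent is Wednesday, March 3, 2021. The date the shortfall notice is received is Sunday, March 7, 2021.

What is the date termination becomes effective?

The last day of the make-up period: March 7, 2021 + 45 days = April 21, 2021.
The last day of the appeal period: 25 calendar days after April 21, 2021 is May 16, 2021.
The date termination becomes effective: 10 calendar days after May 16, 2021 is May 26, 2021.

May 26, 2021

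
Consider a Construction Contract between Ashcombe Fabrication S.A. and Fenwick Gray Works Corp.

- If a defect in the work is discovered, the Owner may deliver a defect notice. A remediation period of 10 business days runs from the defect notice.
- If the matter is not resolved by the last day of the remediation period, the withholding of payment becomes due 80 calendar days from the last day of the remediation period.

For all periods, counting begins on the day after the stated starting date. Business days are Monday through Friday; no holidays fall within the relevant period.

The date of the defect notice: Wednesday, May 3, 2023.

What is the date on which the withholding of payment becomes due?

Aug 5, 2023

The last day of the remediation period: counting 10 business days from Wednesday, May 3, 2023 (May 4, May 5, May 8, May 9, May 10, May 11, May 12, May 15, May 16, May 17, skipping weekends) reaches Wednesday, May 17, 2023.
The date on which the withholding of payment becomes due: 80 calendar days after May 17, 2023 is Aug 5, 2023.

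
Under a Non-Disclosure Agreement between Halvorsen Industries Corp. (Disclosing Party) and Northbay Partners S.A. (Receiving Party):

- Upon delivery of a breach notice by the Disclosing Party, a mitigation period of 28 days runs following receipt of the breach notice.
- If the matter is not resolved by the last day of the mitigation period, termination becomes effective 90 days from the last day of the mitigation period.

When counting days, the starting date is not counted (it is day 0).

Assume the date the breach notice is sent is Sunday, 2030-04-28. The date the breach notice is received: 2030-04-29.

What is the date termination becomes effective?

Adding 28 calendar days to 2030-04-29 gives 2030-05-27, which is the last day of the mitigation period.
The date termination becomes effective: 2030-05-27 + 90 days = 2030-08-25.

2030-08-25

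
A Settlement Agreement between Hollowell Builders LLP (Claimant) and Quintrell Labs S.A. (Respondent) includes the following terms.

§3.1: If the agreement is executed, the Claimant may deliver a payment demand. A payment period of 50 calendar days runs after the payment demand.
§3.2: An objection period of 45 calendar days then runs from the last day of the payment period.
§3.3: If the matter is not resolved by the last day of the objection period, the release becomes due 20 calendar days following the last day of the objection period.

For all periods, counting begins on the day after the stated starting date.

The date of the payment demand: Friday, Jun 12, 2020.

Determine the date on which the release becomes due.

The last day of the payment period: 50 calendar days after Jun 12, 2020 is Aug 1, 2020.
Adding 45 calendar days to Aug 1, 2020 gives Sep 15, 2020, which is the last day of the objection period.
The date on which the release becomes due: 20 calendar days after Sep 15, 2020 is Oct 5, 2020.

Oct 5, 2020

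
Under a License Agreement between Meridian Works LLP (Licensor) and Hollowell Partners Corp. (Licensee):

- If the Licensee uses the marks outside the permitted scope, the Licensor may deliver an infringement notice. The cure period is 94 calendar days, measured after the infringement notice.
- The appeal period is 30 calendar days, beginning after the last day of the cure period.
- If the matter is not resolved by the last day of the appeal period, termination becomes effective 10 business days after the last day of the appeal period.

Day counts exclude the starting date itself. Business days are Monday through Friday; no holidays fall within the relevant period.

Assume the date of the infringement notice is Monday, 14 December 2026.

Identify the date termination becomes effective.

Adding 94 calendar days to 14 December 2026 gives 18 March 2027, which is the last day of the cure period.
The last day of the appeal period: 18 March 2027 + 30 days = 17 April 2027.
From Saturday, 17 April 2027, 10 business days (Apr 19, Apr 20, Apr 21, Apr 22, Apr 23, Apr 26, Apr 27, Apr 28, Apr 29, Apr 30, skipping weekends) brings us to Friday, 30 April 2027, which is the date termination becomes effective.

30 April 2027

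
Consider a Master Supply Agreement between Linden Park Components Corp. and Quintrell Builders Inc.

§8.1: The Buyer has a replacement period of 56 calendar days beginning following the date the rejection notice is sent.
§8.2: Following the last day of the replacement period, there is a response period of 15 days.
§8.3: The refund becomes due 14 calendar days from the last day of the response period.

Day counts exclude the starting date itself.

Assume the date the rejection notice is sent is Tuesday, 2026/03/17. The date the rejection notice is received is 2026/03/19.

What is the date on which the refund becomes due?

2026/06/10

The last day of the replacement period: 2026/03/17 + 56 days = 2026/05/12.
Adding 15 calendar days to 2026/05/12 gives 2026/05/27, which is the last day of the response period.
The date on which the refund becomes due: 2026/05/27 + 14 days = 2026/06/10.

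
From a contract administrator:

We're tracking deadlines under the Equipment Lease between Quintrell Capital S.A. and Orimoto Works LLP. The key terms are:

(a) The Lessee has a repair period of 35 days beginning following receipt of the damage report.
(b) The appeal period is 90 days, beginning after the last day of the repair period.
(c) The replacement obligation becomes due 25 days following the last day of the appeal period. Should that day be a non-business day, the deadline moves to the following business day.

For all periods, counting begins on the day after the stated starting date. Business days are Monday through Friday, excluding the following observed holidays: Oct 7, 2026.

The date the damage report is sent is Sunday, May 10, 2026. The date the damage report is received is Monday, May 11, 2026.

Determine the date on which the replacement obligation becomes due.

Oct 8, 2026

The last day of the repair period: 35 calendar days after May 11, 2026 is Jun 15, 2026.
The last day of the appeal period: Jun 15, 2026 + 90 days = Sep 13, 2026.
The date on which the replacement obligation becomes due: Sep 13, 2026 + 25 days = Oct 8, 2026. Oct 8, 2026 is a Thursday and is not a listed holiday, so no roll-forward applies.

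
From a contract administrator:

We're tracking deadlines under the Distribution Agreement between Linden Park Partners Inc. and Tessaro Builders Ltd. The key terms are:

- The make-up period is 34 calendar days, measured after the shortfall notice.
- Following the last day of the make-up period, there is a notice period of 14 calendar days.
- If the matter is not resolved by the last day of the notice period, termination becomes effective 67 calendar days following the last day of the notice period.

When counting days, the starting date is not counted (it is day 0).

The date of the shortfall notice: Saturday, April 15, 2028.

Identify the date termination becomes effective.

The last day of the make-up period: 34 calendar days after April 15, 2028 is May 19, 2028.
The last day of the notice period: May 19, 2028 + 14 days = June 2, 2028.
The date termination becomes effective: 67 calendar days after June 2, 2028 is August 8, 2028.

August 8, 2028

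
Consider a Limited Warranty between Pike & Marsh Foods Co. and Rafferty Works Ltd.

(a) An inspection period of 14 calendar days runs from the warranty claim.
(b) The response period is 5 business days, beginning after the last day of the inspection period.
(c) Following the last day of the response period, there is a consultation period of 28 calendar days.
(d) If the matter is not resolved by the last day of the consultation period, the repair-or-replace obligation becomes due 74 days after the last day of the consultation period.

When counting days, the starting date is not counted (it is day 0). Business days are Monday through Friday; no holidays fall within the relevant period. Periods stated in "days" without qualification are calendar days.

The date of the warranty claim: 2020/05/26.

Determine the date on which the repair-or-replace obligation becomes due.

The last day of the inspection period: 14 calendar days after 2020/05/26 is 2020/06/09.
From Tuesday, 2020/06/09, 5 business days (Jun 10, Jun 11, Jun 12, Jun 15, Jun 16, skipping weekends) brings us to Tuesday, 2020/06/16, which is the last day of the response period.
The last day of the consultation period: 2020/06/16 + 28 days = 2020/07/14.
Adding 74 calendar days to 2020/07/14 gives 2020/09/26, which is the date on which the repair-or-replace obligation becomes due.

2020/09/26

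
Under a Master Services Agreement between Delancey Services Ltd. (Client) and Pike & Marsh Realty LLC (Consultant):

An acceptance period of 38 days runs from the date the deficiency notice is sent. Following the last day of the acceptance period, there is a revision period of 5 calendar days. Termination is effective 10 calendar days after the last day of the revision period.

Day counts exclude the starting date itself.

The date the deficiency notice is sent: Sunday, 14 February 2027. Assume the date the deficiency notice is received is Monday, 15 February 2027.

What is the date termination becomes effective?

8 April 2027

The last day of the acceptance period: 14 February 2027 + 38 days = 24 March 2027.
The last day of the revision period: 5 calendar days after 24 March 2027 is 29 March 2027.
Adding 10 calendar days to 29 March 2027 gives 8 April 2027, which is the date termination becomes effective.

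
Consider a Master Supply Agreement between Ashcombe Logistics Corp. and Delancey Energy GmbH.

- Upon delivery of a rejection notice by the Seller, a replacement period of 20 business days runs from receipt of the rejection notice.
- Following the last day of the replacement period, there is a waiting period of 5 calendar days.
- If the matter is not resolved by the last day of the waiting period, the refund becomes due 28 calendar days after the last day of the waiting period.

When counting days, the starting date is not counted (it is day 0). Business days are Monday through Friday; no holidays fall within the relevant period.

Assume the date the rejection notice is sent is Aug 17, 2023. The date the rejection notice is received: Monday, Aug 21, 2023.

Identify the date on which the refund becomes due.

Oct 21, 2023

From Monday, Aug 21, 2023, 20 business days (Aug 22, Aug 23, Aug 24, Aug 25, …, Sep 14, Sep 15, Sep 18, skipping weekends) brings us to Monday, Sep 18, 2023, which is the last day of the replacement period.
Adding 5 calendar days to Sep 18, 2023 gives Sep 23, 2023, which is the last day of the waiting period.
The date on which the refund becomes due: 28 calendar days after Sep 23, 2023 is Oct 21, 2023.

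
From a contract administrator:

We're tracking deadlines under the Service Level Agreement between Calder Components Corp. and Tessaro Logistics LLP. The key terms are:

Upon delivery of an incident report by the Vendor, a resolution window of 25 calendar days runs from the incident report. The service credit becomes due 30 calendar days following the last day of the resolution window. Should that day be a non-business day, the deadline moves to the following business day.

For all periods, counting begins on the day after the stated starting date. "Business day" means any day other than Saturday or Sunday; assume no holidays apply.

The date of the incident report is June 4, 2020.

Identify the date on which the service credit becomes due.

July 29, 2020

Adding 25 calendar days to June 4, 2020 gives June 29, 2020, which is the last day of the resolution window.
Adding 30 calendar days to June 29, 2020 gives July 29, 2020, which is the date on which the service credit becomes due. July 29, 2020 is a Wednesday, so no roll-forward applies.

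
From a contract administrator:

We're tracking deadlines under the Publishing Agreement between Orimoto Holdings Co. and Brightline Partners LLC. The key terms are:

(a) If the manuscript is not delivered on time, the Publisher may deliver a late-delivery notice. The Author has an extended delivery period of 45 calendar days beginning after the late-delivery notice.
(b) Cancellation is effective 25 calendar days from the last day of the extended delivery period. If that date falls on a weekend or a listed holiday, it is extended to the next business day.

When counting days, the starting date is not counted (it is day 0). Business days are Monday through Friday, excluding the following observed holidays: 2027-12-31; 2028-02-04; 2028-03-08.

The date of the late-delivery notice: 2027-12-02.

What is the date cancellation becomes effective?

Adding 45 calendar days to 2027-12-02 gives 2028-01-16, which is the last day of the extended delivery period.
The date cancellation becomes effective: 25 calendar days after 2028-01-16 is 2028-02-10. 2028-02-10 is a Thursday and is not a listed holiday, so no roll-forward applies.

2028-02-10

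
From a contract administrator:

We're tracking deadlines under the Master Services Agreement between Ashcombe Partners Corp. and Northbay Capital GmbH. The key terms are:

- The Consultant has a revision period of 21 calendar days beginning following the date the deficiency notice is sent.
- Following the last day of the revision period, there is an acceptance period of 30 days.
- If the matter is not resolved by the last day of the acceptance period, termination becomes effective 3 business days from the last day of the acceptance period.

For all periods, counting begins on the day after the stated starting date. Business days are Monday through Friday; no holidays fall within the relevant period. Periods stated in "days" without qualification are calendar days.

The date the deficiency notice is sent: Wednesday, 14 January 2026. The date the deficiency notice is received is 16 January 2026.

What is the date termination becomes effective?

11 March 2026

The last day of the revision period: 14 January 2026 + 21 days = 4 February 2026.
Adding 30 calendar days to 4 February 2026 gives 6 March 2026, which is the last day of the acceptance period.
From Friday, 6 March 2026, 3 business days (Mar 9, Mar 10, Mar 11, skipping weekends) brings us to Wednesday, 11 March 2026, which is the date termination becomes effective.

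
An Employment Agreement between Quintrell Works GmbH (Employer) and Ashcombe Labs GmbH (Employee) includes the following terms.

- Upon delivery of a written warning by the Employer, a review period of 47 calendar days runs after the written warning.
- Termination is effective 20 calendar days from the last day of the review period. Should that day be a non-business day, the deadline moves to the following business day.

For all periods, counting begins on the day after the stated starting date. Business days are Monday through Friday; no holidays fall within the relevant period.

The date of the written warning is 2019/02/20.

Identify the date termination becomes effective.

2019/04/29

The last day of the review period: 47 calendar days after 2019/02/20 is 2019/04/08.
Adding 20 calendar days to 2019/04/08 gives 2019/04/28, which is the date termination becomes effective. That falls on a Sunday, so it rolls to the next business day, Monday, 2019/04/29.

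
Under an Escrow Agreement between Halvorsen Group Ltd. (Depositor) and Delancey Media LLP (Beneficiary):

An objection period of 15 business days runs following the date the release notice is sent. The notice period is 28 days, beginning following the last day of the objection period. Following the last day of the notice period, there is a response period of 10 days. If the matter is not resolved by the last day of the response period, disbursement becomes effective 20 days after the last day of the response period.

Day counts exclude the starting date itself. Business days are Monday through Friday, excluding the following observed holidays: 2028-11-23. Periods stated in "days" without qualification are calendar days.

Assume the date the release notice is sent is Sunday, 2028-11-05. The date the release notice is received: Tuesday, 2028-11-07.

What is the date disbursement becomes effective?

2029-01-24

From Sunday, 2028-11-05, 15 business days (Nov 6, Nov 7, Nov 8, Nov 9, …, Nov 22, Nov 24, Nov 27, skipping weekends and the listed holiday on Nov 23) brings us to Monday, 2028-11-27, which is the last day of the objection period.
Adding 28 calendar days to 2028-11-27 gives 2028-12-25, which is the last day of the notice period.
Adding 10 calendar days to 2028-12-25 gives 2029-01-04, which is the last day of the response period.
Adding 20 calendar days to 2029-01-04 gives 2029-01-24, which is the date disbursement becomes effective.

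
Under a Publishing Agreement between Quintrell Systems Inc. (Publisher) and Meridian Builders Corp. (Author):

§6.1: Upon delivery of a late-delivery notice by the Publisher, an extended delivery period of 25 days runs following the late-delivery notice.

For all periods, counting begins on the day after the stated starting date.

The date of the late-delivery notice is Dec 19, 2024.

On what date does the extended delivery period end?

Jan 13, 2025

The last day of the extended delivery period: 25 calendar days after Dec 19, 2024 is Jan 13, 2025.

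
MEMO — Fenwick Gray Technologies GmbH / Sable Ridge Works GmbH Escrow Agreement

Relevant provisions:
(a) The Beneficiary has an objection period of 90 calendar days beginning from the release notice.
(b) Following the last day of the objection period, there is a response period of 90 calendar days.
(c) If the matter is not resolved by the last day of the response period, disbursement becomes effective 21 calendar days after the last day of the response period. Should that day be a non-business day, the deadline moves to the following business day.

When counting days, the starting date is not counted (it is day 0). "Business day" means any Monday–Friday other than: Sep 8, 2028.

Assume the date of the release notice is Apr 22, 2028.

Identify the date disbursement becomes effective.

Nov 9, 2028

The last day of the objection period: 90 calendar days after Apr 22, 2028 is Jul 21, 2028.
Adding 90 calendar days to Jul 21, 2028 gives Oct 19, 2028, which is the last day of the response period.
The date disbursement becomes effective: Oct 19, 2028 + 21 days = Nov 9, 2028. Nov 9, 2028 is a Thursday and is not a listed holiday, so no roll-forward applies.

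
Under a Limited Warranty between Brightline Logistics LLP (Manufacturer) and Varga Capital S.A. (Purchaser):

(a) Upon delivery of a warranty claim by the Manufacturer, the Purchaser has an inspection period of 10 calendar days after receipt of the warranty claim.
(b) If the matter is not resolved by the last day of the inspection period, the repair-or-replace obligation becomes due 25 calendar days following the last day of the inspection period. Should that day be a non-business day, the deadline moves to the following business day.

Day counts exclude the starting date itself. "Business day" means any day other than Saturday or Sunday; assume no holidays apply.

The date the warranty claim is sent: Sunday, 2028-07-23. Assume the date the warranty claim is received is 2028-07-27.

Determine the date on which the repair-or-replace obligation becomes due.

Adding 10 calendar days to 2028-07-27 gives 2028-08-06, which is the last day of the inspection period.
The date on which the repair-or-replace obligation becomes due: 2028-08-06 + 25 days = 2028-08-31. 2028-08-31 is a Thursday, so no roll-forward applies.

2028-08-31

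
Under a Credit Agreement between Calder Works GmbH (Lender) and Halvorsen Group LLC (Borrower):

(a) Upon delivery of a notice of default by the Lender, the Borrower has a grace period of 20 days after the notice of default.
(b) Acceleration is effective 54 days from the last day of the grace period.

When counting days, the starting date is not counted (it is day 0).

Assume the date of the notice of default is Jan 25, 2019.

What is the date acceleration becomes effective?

The last day of the grace period: 20 calendar days after Jan 25, 2019 is Feb 14, 2019.
The date acceleration becomes effective: Feb 14, 2019 + 54 days = Apr 9, 2019.

Apr 9, 2019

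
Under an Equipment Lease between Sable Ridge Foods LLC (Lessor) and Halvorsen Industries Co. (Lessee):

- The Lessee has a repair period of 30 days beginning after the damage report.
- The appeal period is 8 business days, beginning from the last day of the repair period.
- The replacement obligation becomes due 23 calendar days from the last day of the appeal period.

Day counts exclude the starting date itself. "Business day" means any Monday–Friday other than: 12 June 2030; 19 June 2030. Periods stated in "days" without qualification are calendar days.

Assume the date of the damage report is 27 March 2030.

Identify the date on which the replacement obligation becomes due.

31 May 2030

Adding 30 calendar days to 27 March 2030 gives 26 April 2030, which is the last day of the repair period.
The last day of the appeal period: 8 business days after Friday, 26 April 2030, skipping weekends — Apr 29, Apr 30, May 1, May 2, May 3, May 6, May 7, May 8 — lands on Wednesday, 8 May 2030.
The date on which the replacement obligation becomes due: 8 May 2030 + 23 days = 31 May 2030.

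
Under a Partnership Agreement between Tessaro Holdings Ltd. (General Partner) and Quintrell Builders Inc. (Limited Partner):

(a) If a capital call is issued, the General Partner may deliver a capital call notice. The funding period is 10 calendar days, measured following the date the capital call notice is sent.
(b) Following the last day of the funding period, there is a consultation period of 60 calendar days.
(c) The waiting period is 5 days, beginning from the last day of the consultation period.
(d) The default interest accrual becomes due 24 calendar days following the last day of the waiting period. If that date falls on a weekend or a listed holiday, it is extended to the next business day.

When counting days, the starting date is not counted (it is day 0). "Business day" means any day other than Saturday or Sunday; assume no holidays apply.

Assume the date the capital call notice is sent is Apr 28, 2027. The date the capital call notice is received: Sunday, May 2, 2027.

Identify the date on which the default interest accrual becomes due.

The last day of the funding period: Apr 28, 2027 + 10 days = May 8, 2027.
Adding 60 calendar days to May 8, 2027 gives Jul 7, 2027, which is the last day of the consultation period.
The last day of the waiting period: 5 calendar days after Jul 7, 2027 is Jul 12, 2027.
The date on which the default interest accrual becomes due: Jul 12, 2027 + 24 days = Aug 5, 2027. Aug 5, 2027 is a Thursday, so no roll-forward applies.

Aug 5, 2027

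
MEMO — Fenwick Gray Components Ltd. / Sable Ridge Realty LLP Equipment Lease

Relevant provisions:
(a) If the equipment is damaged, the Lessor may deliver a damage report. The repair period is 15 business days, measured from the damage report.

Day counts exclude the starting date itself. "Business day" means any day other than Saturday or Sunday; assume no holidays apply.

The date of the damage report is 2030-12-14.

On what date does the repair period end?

2031-01-03

The last day of the repair period: 15 business days after Saturday, 2030-12-14, skipping weekends — Dec 16, Dec 17, Dec 18, Dec 19, …, Jan 1, Jan 2, Jan 3 — lands on Friday, 2031-01-03.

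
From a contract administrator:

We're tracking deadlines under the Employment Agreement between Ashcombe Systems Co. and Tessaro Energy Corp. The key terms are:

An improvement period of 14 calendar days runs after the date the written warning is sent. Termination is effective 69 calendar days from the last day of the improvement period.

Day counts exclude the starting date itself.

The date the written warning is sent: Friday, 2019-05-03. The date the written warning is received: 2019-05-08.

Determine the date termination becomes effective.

2019-07-25

The last day of the improvement period: 14 calendar days after 2019-05-03 is 2019-05-17.
The date termination becomes effective: 2019-05-17 + 69 days = 2019-07-25.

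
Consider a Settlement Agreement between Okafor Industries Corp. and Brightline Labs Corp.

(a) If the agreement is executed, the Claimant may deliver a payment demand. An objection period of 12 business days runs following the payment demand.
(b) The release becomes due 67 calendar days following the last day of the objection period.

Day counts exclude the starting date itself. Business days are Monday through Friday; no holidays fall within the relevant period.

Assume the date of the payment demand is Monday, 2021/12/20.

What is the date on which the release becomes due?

2022/03/13

The last day of the objection period: 12 business days after Monday, 2021/12/20, skipping weekends — Dec 21, Dec 22, Dec 23, Dec 24, …, Jan 3, Jan 4, Jan 5 — lands on Wednesday, 2022/01/05.
The date on which the release becomes due: 2022/01/05 + 67 days = 2022/03/13.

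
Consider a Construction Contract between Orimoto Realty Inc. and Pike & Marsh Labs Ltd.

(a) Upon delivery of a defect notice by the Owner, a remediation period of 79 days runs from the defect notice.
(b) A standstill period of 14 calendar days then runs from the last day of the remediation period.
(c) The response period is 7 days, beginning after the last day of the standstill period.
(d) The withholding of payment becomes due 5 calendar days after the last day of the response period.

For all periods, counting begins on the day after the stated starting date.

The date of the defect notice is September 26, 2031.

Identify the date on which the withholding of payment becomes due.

January 9, 2032

Adding 79 calendar days to September 26, 2031 gives December 14, 2031, which is the last day of the remediation period.
Adding 14 calendar days to December 14, 2031 gives December 28, 2031, which is the last day of the standstill period.
The last day of the response period: 7 calendar days after December 28, 2031 is January 4, 2032.
The date on which the withholding of payment becomes due: 5 calendar days after January 4, 2032 is January 9, 2032.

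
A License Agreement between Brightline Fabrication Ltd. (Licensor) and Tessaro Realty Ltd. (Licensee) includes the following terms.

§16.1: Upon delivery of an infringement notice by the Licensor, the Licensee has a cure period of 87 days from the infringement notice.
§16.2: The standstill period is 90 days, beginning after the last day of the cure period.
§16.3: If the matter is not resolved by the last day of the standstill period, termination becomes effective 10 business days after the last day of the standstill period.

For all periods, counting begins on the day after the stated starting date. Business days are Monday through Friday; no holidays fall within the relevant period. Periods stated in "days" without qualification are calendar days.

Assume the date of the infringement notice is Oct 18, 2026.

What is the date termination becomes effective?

The last day of the cure period: 87 calendar days after Oct 18, 2026 is Jan 13, 2027.
The last day of the standstill period: Jan 13, 2027 + 90 days = Apr 13, 2027.
The date termination becomes effective: counting 10 business days from Tuesday, Apr 13, 2027 (Apr 14, Apr 15, Apr 16, Apr 19, Apr 20, Apr 21, Apr 22, Apr 23, Apr 26, Apr 27, skipping weekends) reaches Tuesday, Apr 27, 2027.

Apr 27, 2027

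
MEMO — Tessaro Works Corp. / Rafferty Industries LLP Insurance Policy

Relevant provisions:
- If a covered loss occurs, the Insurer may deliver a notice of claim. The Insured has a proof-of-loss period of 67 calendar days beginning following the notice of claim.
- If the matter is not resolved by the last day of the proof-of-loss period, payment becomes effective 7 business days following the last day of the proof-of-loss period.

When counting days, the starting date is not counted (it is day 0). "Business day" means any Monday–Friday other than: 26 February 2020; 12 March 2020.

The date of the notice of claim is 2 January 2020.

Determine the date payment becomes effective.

The last day of the proof-of-loss period: 2 January 2020 + 67 days = 9 March 2020.
From Monday, 9 March 2020, 7 business days (Mar 10, Mar 11, Mar 13, Mar 16, Mar 17, Mar 18, Mar 19, skipping weekends and the listed holiday on Mar 12) brings us to Thursday, 19 March 2020, which is the date payment becomes effective.

19 March 2020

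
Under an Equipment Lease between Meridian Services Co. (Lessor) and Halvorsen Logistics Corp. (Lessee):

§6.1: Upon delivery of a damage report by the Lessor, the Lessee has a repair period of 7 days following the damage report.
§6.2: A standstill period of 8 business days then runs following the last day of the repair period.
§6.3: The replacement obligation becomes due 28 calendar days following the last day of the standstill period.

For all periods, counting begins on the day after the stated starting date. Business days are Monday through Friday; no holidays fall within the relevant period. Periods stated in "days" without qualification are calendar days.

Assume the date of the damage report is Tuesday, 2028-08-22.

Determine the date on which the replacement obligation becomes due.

2028-10-06

Adding 7 calendar days to 2028-08-22 gives 2028-08-29, which is the last day of the repair period.
The last day of the standstill period: 8 business days after Tuesday, 2028-08-29, skipping weekends — Aug 30, Aug 31, Sep 1, Sep 4, Sep 5, Sep 6, Sep 7, Sep 8 — lands on Friday, 2028-09-08.
The date on which the replacement obligation becomes due: 28 calendar days after 2028-09-08 is 2028-10-06.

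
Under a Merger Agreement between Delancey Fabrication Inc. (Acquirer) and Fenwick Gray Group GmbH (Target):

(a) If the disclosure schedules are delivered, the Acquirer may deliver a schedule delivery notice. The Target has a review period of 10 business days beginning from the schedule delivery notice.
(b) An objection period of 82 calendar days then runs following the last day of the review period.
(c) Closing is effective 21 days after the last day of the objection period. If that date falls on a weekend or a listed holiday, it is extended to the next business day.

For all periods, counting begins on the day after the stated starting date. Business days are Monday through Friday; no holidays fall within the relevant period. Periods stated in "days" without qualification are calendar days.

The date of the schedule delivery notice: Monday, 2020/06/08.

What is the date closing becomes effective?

The last day of the review period: counting 10 business days from Monday, 2020/06/08 (Jun 9, Jun 10, Jun 11, Jun 12, Jun 15, Jun 16, Jun 17, Jun 18, Jun 19, Jun 22, skipping weekends) reaches Monday, 2020/06/22.
The last day of the objection period: 2020/06/22 + 82 days = 2020/09/12.
The date closing becomes effective: 2020/09/12 + 21 days = 2020/10/03. That falls on a Saturday, so it rolls to the next business day, Monday, 2020/10/05.

2020/10/05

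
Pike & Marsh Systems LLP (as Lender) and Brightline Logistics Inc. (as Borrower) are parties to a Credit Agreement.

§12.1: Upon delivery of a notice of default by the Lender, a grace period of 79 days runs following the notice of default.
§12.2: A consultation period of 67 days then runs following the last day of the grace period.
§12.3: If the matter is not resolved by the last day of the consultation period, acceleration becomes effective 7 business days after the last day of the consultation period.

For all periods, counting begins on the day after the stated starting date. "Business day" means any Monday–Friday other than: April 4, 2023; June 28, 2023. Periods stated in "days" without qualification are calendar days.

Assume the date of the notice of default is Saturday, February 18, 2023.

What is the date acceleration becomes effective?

Adding 79 calendar days to February 18, 2023 gives May 8, 2023, which is the last day of the grace period.
Adding 67 calendar days to May 8, 2023 gives July 14, 2023, which is the last day of the consultation period.
From Friday, July 14, 2023, 7 business days (Jul 17, Jul 18, Jul 19, Jul 20, Jul 21, Jul 24, Jul 25, skipping weekends) brings us to Tuesday, July 25, 2023, which is the date acceleration becomes effective.

July 25, 2023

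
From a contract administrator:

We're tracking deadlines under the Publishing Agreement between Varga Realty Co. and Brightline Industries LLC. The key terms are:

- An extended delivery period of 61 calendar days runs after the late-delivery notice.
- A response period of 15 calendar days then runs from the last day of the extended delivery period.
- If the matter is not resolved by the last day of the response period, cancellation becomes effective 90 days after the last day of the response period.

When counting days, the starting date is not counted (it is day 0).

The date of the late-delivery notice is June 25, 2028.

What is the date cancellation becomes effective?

The last day of the extended delivery period: June 25, 2028 + 61 days = August 25, 2028.
The last day of the response period: 15 calendar days after August 25, 2028 is September 9, 2028.
The date cancellation becomes effective: September 9, 2028 + 90 days = December 8, 2028.

December 8, 2028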